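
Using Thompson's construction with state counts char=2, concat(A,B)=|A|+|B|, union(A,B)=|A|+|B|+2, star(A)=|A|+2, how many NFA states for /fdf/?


Syntax tree has 3 char leaf(s), 0 union(s), 0 star(s)
chars contribute 3×2 = 6; each union adds +2; each star adds +2
Total: 6 + 0 + 0 = 6 states


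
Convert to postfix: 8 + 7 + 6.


Left to right (same or higher precedence on left)
Postfix: 8 7 + 6 +


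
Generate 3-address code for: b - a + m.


Break into single-operator statements:
t1 = b - a
t2 = t1 + m


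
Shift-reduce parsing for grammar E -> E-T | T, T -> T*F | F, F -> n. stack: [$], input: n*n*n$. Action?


no handle on stack; shift 'n'
Action: shift


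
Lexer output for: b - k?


Scan left to right, longest-match per lexeme
Tokens: ID(b), OP(-), ID(k)


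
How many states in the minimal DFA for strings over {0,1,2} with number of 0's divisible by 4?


Track (count of 0) mod 4: states 0..3, accept at 0
Minimal DFA: 4 states


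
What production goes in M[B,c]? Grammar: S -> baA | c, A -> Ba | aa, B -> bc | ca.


For [B, c]: 'c' ∈ FIRST(ca)
Entry: B -> ca


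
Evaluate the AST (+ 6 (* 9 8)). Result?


Evaluate inner: (* 9 8) = 72
Evaluate root: (+ 6 72) = 78
Result: 78


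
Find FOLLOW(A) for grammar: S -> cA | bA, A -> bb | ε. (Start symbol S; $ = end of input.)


$ ∈ FOLLOW(S). For each A -> αBβ: add FIRST(β)\{ε} to FOLLOW(B); if β nullable, add FOLLOW(A).
FOLLOW(A) = {$}


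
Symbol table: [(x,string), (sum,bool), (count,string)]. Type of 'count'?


Lookup 'count' → type string


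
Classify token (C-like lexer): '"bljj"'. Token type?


Pattern: double-quoted sequence
Type: STRING_LITERAL


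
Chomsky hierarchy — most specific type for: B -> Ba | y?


Left-linear: every RHS is a terminal or one nonterminal followed by a terminal
Classification: Type 3 (Regular)


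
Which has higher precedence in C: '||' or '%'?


'%' is multiplicative (level 10); '||' is logical OR (level 1)
Higher level binds tighter
'%' has higher precedence than '||'


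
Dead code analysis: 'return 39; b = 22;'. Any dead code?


statement follows a return and is unreachable
Dead: 'b = 22'


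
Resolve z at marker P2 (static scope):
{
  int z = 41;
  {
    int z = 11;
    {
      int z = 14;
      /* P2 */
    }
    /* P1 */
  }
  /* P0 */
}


z declared in the same block as P2
z = 14


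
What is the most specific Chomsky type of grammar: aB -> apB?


LHS has context (more than one symbol) and |LHS| ≤ |RHS|
Classification: Type 1 (Context-Sensitive)


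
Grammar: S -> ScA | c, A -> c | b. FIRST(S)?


Per alternative of S: FIRST(ScA) = {c}; FIRST(c) = {c}
FIRST(S) = {c}


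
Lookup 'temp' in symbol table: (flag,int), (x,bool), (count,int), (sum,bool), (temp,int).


Lookup 'temp' → type int


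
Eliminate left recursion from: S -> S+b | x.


Left-recursive alternatives: S+b; non-recursive: x
Introduce S': S -> xS', S' -> +bS' | ε


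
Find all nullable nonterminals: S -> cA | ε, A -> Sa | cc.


A nonterminal is nullable iff some alternative derives ε (directly, or every symbol in it is nullable)
Nullable: {S}


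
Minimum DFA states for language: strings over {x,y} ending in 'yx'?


Track the longest suffix of input matching a prefix of 'yx': 3 classes (prefixes of length 0..2)
Minimal DFA: 3 states


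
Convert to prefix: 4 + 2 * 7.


'*' binds tighter: tree is (+ 4 (* 2 7))
Prefix: + 4 * 2 7


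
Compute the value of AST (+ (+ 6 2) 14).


Evaluate inner: (+ 6 2) = 8
Evaluate root: (+ 8 14) = 22
Result: 22


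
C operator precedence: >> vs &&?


'>>' is shift (level 8); '&&' is logical AND (level 2)
Higher level binds tighter
'>>' has higher precedence than '&&'


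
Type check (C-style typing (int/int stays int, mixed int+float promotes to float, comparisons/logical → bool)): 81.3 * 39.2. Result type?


Operand types: float * float
Rule: mixed int/float promotes to float; int/int stays int
Result type: float


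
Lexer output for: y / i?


Scan left to right, longest-match per lexeme
Tokens: ID(y), OP(/), ID(i)


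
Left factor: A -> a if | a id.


Common prefix: 'a'
Factored: A -> a A', A' -> if | id


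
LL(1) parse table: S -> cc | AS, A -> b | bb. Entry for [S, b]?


For [S, b]: 'b' ∈ FIRST(AS)
Entry: S -> AS


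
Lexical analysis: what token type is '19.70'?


Pattern: digits with a decimal point
Type: FLOAT_LITERAL


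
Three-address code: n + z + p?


Break into single-operator statements:
t1 = n + z
t2 = t1 + p


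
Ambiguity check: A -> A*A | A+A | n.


'n*n+n' has two parse trees (no precedence encoded between * and +)
Ambiguous


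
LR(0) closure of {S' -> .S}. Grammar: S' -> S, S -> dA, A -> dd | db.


Start: S' -> .S
For each item with dot before a nonterminal B, add B -> .γ for every B-production
Closure: [S' -> .S, S -> .dA]


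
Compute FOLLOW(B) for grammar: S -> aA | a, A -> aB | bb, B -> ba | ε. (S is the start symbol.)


$ ∈ FOLLOW(S). For each A -> αBβ: add FIRST(β)\{ε} to FOLLOW(B); if β nullable, add FOLLOW(A).
FOLLOW(B) = {$}


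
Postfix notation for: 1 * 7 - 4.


Left to right (same or higher precedence on left)
Postfix: 1 7 * 4 -


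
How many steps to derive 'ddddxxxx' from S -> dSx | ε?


Derivation: S => dSx => ddSxx => dddSxxx => ddddSxxxx => ddddxxxx
Steps: 5


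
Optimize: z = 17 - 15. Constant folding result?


17 - 15 = 2 at compile time
Optimized: z = 2


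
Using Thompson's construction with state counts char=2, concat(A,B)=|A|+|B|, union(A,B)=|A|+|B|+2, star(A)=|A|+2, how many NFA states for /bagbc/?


Syntax tree has 5 char leaf(s), 0 union(s), 0 star(s)
chars contribute 5×2 = 10; each union adds +2; each star adds +2
Total: 10 + 0 + 0 = 10 states


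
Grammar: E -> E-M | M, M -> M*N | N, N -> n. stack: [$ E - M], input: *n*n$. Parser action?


'*' can extend M; shift to build M -> M*N
Action: shift


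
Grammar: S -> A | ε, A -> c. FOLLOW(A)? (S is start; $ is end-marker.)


$ ∈ FOLLOW(S). For each A -> αBβ: add FIRST(β)\{ε} to FOLLOW(B); if β nullable, add FOLLOW(A).
FOLLOW(A) = {$}


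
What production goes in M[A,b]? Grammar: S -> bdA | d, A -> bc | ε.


For [A, b]: 'b' ∈ FIRST(bc)
Entry: A -> bc


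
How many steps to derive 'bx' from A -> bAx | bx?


Derivation: A => bx
Steps: 1


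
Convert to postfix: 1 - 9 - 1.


Left to right (same or higher precedence on left)
Postfix: 1 9 - 1 -


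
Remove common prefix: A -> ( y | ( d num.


Common prefix: '('
Factored: A -> ( A', A' -> y | d num


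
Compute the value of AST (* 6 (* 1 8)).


Evaluate inner: (* 1 8) = 8
Evaluate root: (* 6 8) = 48
Result: 48


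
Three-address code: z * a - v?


Break into single-operator statements:
t1 = z * a
t2 = t1 - v


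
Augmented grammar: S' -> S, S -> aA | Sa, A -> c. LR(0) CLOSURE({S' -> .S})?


Start: S' -> .S
For each item with dot before a nonterminal B, add B -> .γ for every B-production
Closure: [S' -> .S, S -> .aA, S -> .Sa]


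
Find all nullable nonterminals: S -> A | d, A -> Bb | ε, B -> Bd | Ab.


A nonterminal is nullable iff some alternative derives ε (directly, or every symbol in it is nullable)
Nullable: {A, S}


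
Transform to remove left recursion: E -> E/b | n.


Left-recursive alternatives: E/b; non-recursive: n
Introduce E': E -> nE', E' -> /bE' | ε


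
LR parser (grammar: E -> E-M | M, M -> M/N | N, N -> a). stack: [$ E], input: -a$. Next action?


shift '-' to continue E -> E-M
Action: shift


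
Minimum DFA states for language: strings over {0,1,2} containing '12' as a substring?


KMP-style automaton: 2 progress states + 1 absorbing accept = 3
Minimal DFA: 3 states


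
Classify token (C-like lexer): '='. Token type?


Pattern: operator symbol
Type: OPERATOR


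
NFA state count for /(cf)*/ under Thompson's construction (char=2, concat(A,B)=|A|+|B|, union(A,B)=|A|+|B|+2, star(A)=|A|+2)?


Syntax tree has 2 char leaf(s), 0 union(s), 1 star(s)
chars contribute 2×2 = 4; each union adds +2; each star adds +2
Total: 4 + 0 + 2 = 6 states


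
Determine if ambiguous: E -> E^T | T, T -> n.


precedence layered via separate nonterminal T: deterministic
Unambiguous


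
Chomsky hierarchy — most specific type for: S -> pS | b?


Right-linear: every RHS is a terminal or a terminal followed by one nonterminal
Classification: Type 3 (Regular)


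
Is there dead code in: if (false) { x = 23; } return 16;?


condition is constant false, so the whole block is unreachable
Dead: 'if (false) { x = 23; }'


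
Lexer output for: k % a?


Scan left to right, longest-match per lexeme
Tokens: ID(k), OP(%), ID(a)


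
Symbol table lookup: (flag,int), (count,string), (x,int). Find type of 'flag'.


Lookup 'flag' → type int


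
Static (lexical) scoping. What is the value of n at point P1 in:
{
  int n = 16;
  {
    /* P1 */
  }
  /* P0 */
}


P1's block does not declare n; resolves to the enclosing declaration at depth 0
n = 16


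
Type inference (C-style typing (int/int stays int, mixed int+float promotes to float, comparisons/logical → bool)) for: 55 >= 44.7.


Operand types: int >= float
Rule: comparison yields bool
Result type: bool


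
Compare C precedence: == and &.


'==' is equality (level 6); '&' is bitwise AND (level 5)
Higher level binds tighter
'==' has higher precedence than '&'


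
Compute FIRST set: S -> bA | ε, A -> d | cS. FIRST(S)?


Per alternative of S: FIRST(bA) = {b}; FIRST(ε) = {ε}
FIRST(S) = {b, ε}


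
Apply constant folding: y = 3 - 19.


3 - 19 = -16 at compile time
Optimized: y = -16


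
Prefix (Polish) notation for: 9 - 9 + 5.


left-to-right (same/higher precedence on left): tree is (+ (- 9 9) 5)
Prefix: + - 9 9 5


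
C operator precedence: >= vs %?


'%' is multiplicative (level 10); '>=' is relational (level 7)
Higher level binds tighter
'%' has higher precedence than '>='


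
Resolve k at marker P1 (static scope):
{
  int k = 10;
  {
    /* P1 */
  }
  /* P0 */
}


P1's block does not declare k; resolves to the enclosing declaration at depth 0
k = 10


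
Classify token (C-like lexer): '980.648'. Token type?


Pattern: digits with a decimal point
Type: FLOAT_LITERAL


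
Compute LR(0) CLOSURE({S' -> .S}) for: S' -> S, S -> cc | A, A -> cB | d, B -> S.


Start: S' -> .S
For each item with dot before a nonterminal B, add B -> .γ for every B-production
Closure: [S' -> .S, S -> .cc, S -> .A, A -> .cB, A -> .d]


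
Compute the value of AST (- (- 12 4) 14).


Evaluate inner: (- 12 4) = 8
Evaluate root: (- 8 14) = -6
Result: -6


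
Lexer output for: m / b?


Scan left to right, longest-match per lexeme
Tokens: ID(m), OP(/), ID(b)


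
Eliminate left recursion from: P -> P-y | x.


Left-recursive alternatives: P-y; non-recursive: x
Introduce P': P -> xP', P' -> -yP' | ε


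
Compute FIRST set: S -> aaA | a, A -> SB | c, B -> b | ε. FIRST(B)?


Per alternative of B: FIRST(b) = {b}; FIRST(ε) = {ε}
FIRST(B) = {b, ε}


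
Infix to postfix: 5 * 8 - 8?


Left to right (same or higher precedence on left)
Postfix: 5 8 * 8 -


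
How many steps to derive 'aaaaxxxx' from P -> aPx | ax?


Derivation: P => aPx => aaPxx => aaaPxxx => aaaaxxxx
Steps: 4


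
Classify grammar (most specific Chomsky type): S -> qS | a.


Right-linear: every RHS is a terminal or a terminal followed by one nonterminal
Classification: Type 3 (Regular)


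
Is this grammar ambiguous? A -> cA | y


right-linear, alternatives start with distinct terminals 'c' vs 'y': unique leftmost derivation
Unambiguous


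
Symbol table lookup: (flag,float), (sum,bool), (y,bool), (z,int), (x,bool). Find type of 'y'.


Lookup 'y' → type bool


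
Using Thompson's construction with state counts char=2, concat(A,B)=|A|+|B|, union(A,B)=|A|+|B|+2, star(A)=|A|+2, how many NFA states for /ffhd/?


Syntax tree has 4 char leaf(s), 0 union(s), 0 star(s)
chars contribute 4×2 = 8; each union adds +2; each star adds +2
Total: 8 + 0 + 0 = 8 states


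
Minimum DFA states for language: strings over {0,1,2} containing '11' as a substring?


KMP-style automaton: 2 progress states + 1 absorbing accept = 3
Minimal DFA: 3 states


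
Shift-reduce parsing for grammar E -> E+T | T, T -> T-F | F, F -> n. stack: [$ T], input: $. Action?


lookahead ∉ {-} so T won't extend; reduce E -> T
Action: reduce (E -> T)


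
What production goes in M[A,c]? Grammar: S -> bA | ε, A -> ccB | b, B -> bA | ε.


For [A, c]: 'c' ∈ FIRST(ccB)
Entry: A -> ccB


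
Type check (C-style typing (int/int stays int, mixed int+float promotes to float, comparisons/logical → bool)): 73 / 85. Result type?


Operand types: int / int
Rule: mixed int/float promotes to float; int/int stays int
Result type: int


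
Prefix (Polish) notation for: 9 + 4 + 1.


left-to-right (same/higher precedence on left): tree is (+ (+ 9 4) 1)
Prefix: + + 9 4 1


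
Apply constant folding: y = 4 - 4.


4 - 4 = 0 at compile time
Optimized: y = 0


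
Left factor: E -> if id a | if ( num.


Common prefix: 'if'
Factored: E -> if E', E' -> id a | ( num


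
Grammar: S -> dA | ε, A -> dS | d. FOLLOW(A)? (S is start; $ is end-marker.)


$ ∈ FOLLOW(S). For each A -> αBβ: add FIRST(β)\{ε} to FOLLOW(B); if β nullable, add FOLLOW(A).
FOLLOW(A) = {$}


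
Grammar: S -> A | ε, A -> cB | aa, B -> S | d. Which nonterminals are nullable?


A nonterminal is nullable iff some alternative derives ε (directly, or every symbol in it is nullable)
Nullable: {B, S}


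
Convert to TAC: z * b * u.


Break into single-operator statements:
t1 = z * b
t2 = t1 * u


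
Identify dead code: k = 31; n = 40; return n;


k is assigned but never read
Dead: 'k = 31'


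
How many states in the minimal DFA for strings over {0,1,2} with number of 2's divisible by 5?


Track (count of 2) mod 5: states 0..4, accept at 0
Minimal DFA: 5 states


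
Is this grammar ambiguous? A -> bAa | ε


balanced b^n…a^n: each string has a unique parse
Unambiguous


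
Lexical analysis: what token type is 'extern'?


Pattern: reserved word
Type: KEYWORD


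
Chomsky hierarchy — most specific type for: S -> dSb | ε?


Single nonterminal LHS, but d^n b^n is not regular
Classification: Type 2 (Context-Free)


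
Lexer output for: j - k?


Scan left to right, longest-match per lexeme
Tokens: ID(j), OP(-), ID(k)


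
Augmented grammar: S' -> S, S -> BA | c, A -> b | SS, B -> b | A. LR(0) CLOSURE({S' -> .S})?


Start: S' -> .S
For each item with dot before a nonterminal B, add B -> .γ for every B-production
Closure: [S' -> .S, S -> .BA, S -> .c, B -> .b, B -> .A, A -> .b, A -> .SS]


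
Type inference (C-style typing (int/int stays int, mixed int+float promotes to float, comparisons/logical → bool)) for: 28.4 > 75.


Operand types: float > int
Rule: comparison yields bool
Result type: bool


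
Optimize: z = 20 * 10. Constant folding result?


20 * 10 = 200 at compile time
Optimized: z = 200


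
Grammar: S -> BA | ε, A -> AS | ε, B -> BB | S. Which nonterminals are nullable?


A nonterminal is nullable iff some alternative derives ε (directly, or every symbol in it is nullable)
Nullable: {A, B, S}


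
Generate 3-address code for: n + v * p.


Break into single-operator statements:
t1 = v * p
t2 = n + t1


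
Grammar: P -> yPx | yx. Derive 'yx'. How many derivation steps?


Derivation: P => yx
Steps: 1


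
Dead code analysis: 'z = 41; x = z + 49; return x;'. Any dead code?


z is read by x's definition; x is returned
No dead code


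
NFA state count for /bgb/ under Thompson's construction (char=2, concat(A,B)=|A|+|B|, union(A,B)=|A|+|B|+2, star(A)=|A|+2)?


Syntax tree has 3 char leaf(s), 0 union(s), 0 star(s)
chars contribute 3×2 = 6; each union adds +2; each star adds +2
Total: 6 + 0 + 0 = 6 states


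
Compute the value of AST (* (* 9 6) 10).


Evaluate inner: (* 9 6) = 54
Evaluate root: (* 54 10) = 540
Result: 540


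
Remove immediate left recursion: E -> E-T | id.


Left-recursive alternatives: E-T; non-recursive: id
Introduce E': E -> idE', E' -> -TE' | ε


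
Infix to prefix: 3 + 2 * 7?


'*' binds tighter: tree is (+ 3 (* 2 7))
Prefix: + 3 * 2 7


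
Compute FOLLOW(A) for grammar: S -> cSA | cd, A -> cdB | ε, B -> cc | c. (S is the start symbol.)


$ ∈ FOLLOW(S). For each A -> αBβ: add FIRST(β)\{ε} to FOLLOW(B); if β nullable, add FOLLOW(A).
FOLLOW(A) = {$, c}


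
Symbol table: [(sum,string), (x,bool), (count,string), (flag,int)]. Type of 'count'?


Lookup 'count' → type string


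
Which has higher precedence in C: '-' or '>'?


'-' is additive (level 9); '>' is relational (level 7)
Higher level binds tighter
'-' has higher precedence than '>'


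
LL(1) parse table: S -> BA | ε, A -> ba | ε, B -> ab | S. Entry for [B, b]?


For [B, b]: 'b' ∈ FIRST(S)
Entry: B -> S


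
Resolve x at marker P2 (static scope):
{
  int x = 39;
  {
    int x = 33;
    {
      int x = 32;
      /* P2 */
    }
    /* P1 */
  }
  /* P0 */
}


x declared in the same block as P2
x = 32


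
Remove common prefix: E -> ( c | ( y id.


Common prefix: '('
Factored: E -> ( E', E' -> c | y id


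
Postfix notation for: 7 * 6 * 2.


Left to right (same or higher precedence on left)
Postfix: 7 6 * 2 *


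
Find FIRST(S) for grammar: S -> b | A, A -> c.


Per alternative of S: FIRST(b) = {b}; FIRST(A) = {c}
FIRST(S) = {b, c}


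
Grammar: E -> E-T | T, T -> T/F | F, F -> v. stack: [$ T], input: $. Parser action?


lookahead ∉ {/} so T won't extend; reduce E -> T
Action: reduce (E -> T)


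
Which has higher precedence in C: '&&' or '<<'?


'<<' is shift (level 8); '&&' is logical AND (level 2)
Higher level binds tighter
'<<' has higher precedence than '&&'


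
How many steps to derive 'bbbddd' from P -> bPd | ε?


Derivation: P => bPd => bbPdd => bbbPddd => bbbddd
Steps: 4


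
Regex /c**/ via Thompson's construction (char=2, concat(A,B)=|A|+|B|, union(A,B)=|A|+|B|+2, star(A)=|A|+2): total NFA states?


Syntax tree has 1 char leaf(s), 0 union(s), 2 star(s)
chars contribute 1×2 = 2; each union adds +2; each star adds +2
Total: 2 + 0 + 4 = 6 states


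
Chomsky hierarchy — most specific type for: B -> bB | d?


Right-linear: every RHS is a terminal or a terminal followed by one nonterminal
Classification: Type 3 (Regular)


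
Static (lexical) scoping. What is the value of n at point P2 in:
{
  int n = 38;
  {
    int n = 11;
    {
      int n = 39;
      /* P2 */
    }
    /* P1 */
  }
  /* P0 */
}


n declared in the same block as P2
n = 39


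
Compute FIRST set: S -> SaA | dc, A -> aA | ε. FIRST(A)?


Per alternative of A: FIRST(aA) = {a}; FIRST(ε) = {ε}
FIRST(A) = {a, ε}


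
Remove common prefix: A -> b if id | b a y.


Common prefix: 'b'
Factored: A -> b A', A' -> if id | a y


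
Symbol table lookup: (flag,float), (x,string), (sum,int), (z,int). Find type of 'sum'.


Lookup 'sum' → type int


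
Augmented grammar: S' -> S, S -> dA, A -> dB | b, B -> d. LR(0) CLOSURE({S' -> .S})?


Start: S' -> .S
For each item with dot before a nonterminal B, add B -> .γ for every B-production
Closure: [S' -> .S, S -> .dA]


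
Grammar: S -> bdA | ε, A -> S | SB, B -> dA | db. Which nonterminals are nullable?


A nonterminal is nullable iff some alternative derives ε (directly, or every symbol in it is nullable)
Nullable: {A, S}


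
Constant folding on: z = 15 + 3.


15 + 3 = 18 at compile time
Optimized: z = 18


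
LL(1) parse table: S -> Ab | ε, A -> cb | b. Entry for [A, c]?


For [A, c]: 'c' ∈ FIRST(cb)
Entry: A -> cb


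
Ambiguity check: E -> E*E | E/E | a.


'a*a/a' has two parse trees (no precedence encoded between * and /)
Ambiguous


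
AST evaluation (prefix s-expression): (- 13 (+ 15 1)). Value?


Evaluate inner: (+ 15 1) = 16
Evaluate root: (- 13 16) = -3
Result: -3


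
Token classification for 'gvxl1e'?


Pattern: letter/underscore followed by alphanumerics, not a keyword
Type: IDENTIFIER


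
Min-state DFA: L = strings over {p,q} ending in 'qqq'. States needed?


Track the longest suffix of input matching a prefix of 'qqq': 4 classes (prefixes of length 0..3)
Minimal DFA: 4 states


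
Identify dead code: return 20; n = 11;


statement follows a return and is unreachable
Dead: 'n = 11'


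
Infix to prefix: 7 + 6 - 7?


left-to-right (same/higher precedence on left): tree is (- (+ 7 6) 7)
Prefix: - + 7 6 7


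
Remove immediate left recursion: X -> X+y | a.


Left-recursive alternatives: X+y; non-recursive: a
Introduce X': X -> aX', X' -> +yX' | ε


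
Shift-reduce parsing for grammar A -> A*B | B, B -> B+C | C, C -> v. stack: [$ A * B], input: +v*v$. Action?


'+' can extend B; shift to build B -> B+C
Action: shift


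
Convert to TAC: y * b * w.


Break into single-operator statements:
t1 = y * b
t2 = t1 * w


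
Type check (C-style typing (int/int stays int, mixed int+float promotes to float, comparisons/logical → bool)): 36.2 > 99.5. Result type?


Operand types: float > float
Rule: comparison yields bool
Result type: bool


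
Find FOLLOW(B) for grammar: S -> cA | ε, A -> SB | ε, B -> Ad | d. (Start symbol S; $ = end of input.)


$ ∈ FOLLOW(S). For each A -> αBβ: add FIRST(β)\{ε} to FOLLOW(B); if β nullable, add FOLLOW(A).
FOLLOW(B) = {$, c, d}


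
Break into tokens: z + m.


Scan left to right, longest-match per lexeme
Tokens: ID(z), OP(+), ID(m)


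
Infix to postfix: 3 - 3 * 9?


* has higher precedence, evaluate 3*9 first
Postfix: 3 3 9 * -


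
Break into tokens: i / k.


Scan left to right, longest-match per lexeme
Tokens: ID(i), OP(/), ID(k)


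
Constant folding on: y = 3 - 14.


3 - 14 = -11 at compile time
Optimized: y = -11


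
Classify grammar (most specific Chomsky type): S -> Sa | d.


Left-linear: every RHS is a terminal or one nonterminal followed by a terminal
Classification: Type 3 (Regular)


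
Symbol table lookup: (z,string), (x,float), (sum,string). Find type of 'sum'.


Lookup 'sum' → type string


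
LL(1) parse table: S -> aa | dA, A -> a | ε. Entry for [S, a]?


For [S, a]: 'a' ∈ FIRST(aa)
Entry: S -> aa


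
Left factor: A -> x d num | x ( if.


Common prefix: 'x'
Factored: A -> x A', A' -> d num | ( if


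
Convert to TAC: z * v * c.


Break into single-operator statements:
t1 = z * v
t2 = t1 * c


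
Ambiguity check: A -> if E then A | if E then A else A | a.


dangling else: 'if E then if E then a else a' parses two ways
Ambiguous


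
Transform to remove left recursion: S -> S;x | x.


Left-recursive alternatives: S;x; non-recursive: x
Introduce S': S -> xS', S' -> ;xS' | ε


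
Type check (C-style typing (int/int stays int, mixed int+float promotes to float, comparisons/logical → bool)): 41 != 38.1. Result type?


Operand types: int != float
Rule: comparison yields bool
Result type: bool


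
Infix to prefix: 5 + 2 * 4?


'*' binds tighter: tree is (+ 5 (* 2 4))
Prefix: + 5 * 2 4


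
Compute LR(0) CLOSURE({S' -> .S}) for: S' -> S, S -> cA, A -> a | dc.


Start: S' -> .S
For each item with dot before a nonterminal B, add B -> .γ for every B-production
Closure: [S' -> .S, S -> .cA]


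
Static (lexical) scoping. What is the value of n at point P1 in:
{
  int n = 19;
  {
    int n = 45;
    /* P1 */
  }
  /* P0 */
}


n declared in the same block as P1
n = 45


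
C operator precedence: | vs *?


'*' is multiplicative (level 10); '|' is bitwise OR (level 3)
Higher level binds tighter
'*' has higher precedence than '|'


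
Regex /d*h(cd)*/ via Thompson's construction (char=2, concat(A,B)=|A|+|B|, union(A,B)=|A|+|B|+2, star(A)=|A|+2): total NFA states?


Syntax tree has 4 char leaf(s), 0 union(s), 2 star(s)
chars contribute 4×2 = 8; each union adds +2; each star adds +2
Total: 8 + 0 + 4 = 12 states


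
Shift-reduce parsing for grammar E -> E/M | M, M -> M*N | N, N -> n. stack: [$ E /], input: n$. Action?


no handle ('E/' is not any RHS); shift 'n'
Action: shift


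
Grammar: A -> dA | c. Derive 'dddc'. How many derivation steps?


Derivation: A => dA => ddA => dddA => dddc
Steps: 4


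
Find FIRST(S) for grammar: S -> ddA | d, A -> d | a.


Per alternative of S: FIRST(ddA) = {d}; FIRST(d) = {d}
FIRST(S) = {d}


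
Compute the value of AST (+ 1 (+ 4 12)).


Evaluate inner: (+ 4 12) = 16
Evaluate root: (+ 1 16) = 17
Result: 17


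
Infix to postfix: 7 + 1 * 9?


* has higher precedence, evaluate 1*9 first
Postfix: 7 1 9 * +


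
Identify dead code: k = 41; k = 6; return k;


first assignment to k is overwritten before any read
Dead: 'k = 41'


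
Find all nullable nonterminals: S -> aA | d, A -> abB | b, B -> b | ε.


A nonterminal is nullable iff some alternative derives ε (directly, or every symbol in it is nullable)
Nullable: {B}


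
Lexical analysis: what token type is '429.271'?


Pattern: digits with a decimal point
Type: FLOAT_LITERAL


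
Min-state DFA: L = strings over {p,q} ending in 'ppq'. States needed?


Track the longest suffix of input matching a prefix of 'ppq': 4 classes (prefixes of length 0..3)
Minimal DFA: 4 states


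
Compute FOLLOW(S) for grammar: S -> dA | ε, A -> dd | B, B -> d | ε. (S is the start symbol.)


$ ∈ FOLLOW(S). For each A -> αBβ: add FIRST(β)\{ε} to FOLLOW(B); if β nullable, add FOLLOW(A).
FOLLOW(S) = {$}


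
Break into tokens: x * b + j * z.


Scan left to right, longest-match per lexeme
Tokens: ID(x), OP(*), ID(b), OP(+), ID(j), OP(*), ID(z)


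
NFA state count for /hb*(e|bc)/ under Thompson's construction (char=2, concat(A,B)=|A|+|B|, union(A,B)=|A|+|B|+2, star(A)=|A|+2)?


Syntax tree has 5 char leaf(s), 1 union(s), 1 star(s)
chars contribute 5×2 = 10; each union adds +2; each star adds +2
Total: 10 + 2 + 2 = 14 states


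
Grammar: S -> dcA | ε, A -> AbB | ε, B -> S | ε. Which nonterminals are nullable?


A nonterminal is nullable iff some alternative derives ε (directly, or every symbol in it is nullable)
Nullable: {A, B, S}


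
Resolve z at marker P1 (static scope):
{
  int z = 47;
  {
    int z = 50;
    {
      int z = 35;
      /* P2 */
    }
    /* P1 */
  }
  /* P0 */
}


z declared in the same block as P1
z = 50


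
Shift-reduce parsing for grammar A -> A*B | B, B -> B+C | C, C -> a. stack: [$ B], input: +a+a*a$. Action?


shift '+' to continue B -> B+C
Action: shift


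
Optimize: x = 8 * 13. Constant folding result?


8 * 13 = 104 at compile time
Optimized: x = 104


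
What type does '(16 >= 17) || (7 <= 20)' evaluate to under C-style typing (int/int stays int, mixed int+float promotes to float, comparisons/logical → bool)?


Operand types: bool || bool
Rule: logical operators take bool operands and yield bool
Result type: bool


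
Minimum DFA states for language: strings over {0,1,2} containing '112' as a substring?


KMP-style automaton: 3 progress states + 1 absorbing accept = 4
Minimal DFA: 4 states


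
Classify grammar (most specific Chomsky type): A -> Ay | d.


Left-linear: every RHS is a terminal or one nonterminal followed by a terminal
Classification: Type 3 (Regular)


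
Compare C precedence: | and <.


'<' is relational (level 7); '|' is bitwise OR (level 3)
Higher level binds tighter
'<' has higher precedence than '|'


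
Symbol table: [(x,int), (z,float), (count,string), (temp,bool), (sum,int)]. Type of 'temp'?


Lookup 'temp' → type bool


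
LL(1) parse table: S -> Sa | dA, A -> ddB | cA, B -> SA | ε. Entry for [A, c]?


For [A, c]: 'c' ∈ FIRST(cA)
Entry: A -> cA


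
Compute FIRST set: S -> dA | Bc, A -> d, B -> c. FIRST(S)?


Per alternative of S: FIRST(dA) = {d}; FIRST(Bc) = {c}
FIRST(S) = {c, d}


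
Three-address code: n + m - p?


Break into single-operator statements:
t1 = n + m
t2 = t1 - p


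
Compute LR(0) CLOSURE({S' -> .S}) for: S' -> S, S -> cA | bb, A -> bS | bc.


Start: S' -> .S
For each item with dot before a nonterminal B, add B -> .γ for every B-production
Closure: [S' -> .S, S -> .cA, S -> .bb]


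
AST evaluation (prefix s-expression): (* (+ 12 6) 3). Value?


Evaluate inner: (+ 12 6) = 18
Evaluate root: (* 18 3) = 54
Result: 54


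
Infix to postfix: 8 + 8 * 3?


* has higher precedence, evaluate 8*3 first
Postfix: 8 8 3 * +


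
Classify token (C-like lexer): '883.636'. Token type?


Pattern: digits with a decimal point
Type: FLOAT_LITERAL


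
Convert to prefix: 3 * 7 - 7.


left-to-right (same/higher precedence on left): tree is (- (* 3 7) 7)
Prefix: - * 3 7 7


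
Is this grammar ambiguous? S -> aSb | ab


balanced a^n…b^n: each string has a unique parse
Unambiguous


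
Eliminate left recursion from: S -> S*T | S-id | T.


Left-recursive alternatives: S*T, S-id; non-recursive: T
Introduce S': S -> TS', S' -> *TS' | -idS' | ε


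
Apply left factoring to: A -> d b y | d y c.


Common prefix: 'd'
Factored: A -> d A', A' -> b y | y c


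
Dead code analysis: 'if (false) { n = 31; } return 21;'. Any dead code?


condition is constant false, so the whole block is unreachable
Dead: 'if (false) { n = 31; }'


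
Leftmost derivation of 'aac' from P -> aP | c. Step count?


Derivation: P => aP => aaP => aac
Steps: 3


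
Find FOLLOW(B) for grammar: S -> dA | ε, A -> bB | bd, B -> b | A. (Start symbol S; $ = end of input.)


$ ∈ FOLLOW(S). For each A -> αBβ: add FIRST(β)\{ε} to FOLLOW(B); if β nullable, add FOLLOW(A).
FOLLOW(B) = {$}


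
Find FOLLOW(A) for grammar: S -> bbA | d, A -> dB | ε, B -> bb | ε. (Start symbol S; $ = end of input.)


$ ∈ FOLLOW(S). For each A -> αBβ: add FIRST(β)\{ε} to FOLLOW(B); if β nullable, add FOLLOW(A).
FOLLOW(A) = {$}


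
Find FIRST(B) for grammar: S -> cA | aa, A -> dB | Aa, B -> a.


Per alternative of B: FIRST(a) = {a}
FIRST(B) = {a}


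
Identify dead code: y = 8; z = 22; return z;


y is assigned but never read
Dead: 'y = 8'


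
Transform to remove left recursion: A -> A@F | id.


Left-recursive alternatives: A@F; non-recursive: id
Introduce A': A -> idA', A' -> @FA' | ε


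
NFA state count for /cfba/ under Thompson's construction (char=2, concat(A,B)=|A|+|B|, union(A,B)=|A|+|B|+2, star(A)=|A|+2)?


Syntax tree has 4 char leaf(s), 0 union(s), 0 star(s)
chars contribute 4×2 = 8; each union adds +2; each star adds +2
Total: 8 + 0 + 0 = 8 states


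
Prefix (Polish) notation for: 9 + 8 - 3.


left-to-right (same/higher precedence on left): tree is (- (+ 9 8) 3)
Prefix: - + 9 8 3


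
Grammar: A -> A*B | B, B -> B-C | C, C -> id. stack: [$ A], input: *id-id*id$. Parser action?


shift '*' to continue A -> A*B
Action: shift


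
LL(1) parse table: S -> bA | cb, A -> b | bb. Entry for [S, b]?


For [S, b]: 'b' ∈ FIRST(bA)
Entry: S -> bA


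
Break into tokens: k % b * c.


Scan left to right, longest-match per lexeme
Tokens: ID(k), OP(%), ID(b), OP(*), ID(c)


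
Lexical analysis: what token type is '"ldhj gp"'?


Pattern: double-quoted sequence
Type: STRING_LITERAL


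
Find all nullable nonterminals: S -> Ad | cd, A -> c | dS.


A nonterminal is nullable iff some alternative derives ε (directly, or every symbol in it is nullable)
Nullable: {}


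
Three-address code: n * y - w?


Break into single-operator statements:
t1 = n * y
t2 = t1 - w


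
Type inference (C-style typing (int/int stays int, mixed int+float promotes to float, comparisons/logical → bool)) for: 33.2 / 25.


Operand types: float / int
Rule: mixed int/float promotes to float; int/int stays int
Result type: float


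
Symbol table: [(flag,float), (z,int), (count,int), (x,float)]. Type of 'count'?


Lookup 'count' → type int


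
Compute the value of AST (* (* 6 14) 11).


Evaluate inner: (* 6 14) = 84
Evaluate root: (* 84 11) = 924
Result: 924


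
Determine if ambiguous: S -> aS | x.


right-linear, alternatives start with distinct terminals 'a' vs 'x': unique leftmost derivation
Unambiguous


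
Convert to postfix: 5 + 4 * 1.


* has higher precedence, evaluate 4*1 first
Postfix: 5 4 1 * +


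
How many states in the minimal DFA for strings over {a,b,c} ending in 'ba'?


Track the longest suffix of input matching a prefix of 'ba': 3 classes (prefixes of length 0..2)
Minimal DFA: 3 states


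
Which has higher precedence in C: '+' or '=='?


'+' is additive (level 9); '==' is equality (level 6)
Higher level binds tighter
'+' has higher precedence than '=='


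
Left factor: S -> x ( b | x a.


Common prefix: 'x'
Factored: S -> x S', S' -> ( b | a


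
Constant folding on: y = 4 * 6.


4 * 6 = 24 at compile time
Optimized: y = 24


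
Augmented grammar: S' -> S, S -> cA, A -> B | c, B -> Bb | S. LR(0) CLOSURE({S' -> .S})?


Start: S' -> .S
For each item with dot before a nonterminal B, add B -> .γ for every B-production
Closure: [S' -> .S, S -> .cA]


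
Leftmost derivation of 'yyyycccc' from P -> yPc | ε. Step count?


Derivation: P => yPc => yyPcc => yyyPccc => yyyyPcccc => yyyycccc
Steps: 5


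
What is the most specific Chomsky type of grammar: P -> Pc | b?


Left-linear: every RHS is a terminal or one nonterminal followed by a terminal
Classification: Type 3 (Regular)


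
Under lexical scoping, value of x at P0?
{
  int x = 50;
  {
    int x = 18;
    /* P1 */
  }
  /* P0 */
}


x declared in the same block as P0
x = 50


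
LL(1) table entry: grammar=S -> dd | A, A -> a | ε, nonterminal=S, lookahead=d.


For [S, d]: 'd' ∈ FIRST(dd)
Entry: S -> dd


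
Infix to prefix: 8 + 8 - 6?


left-to-right (same/higher precedence on left): tree is (- (+ 8 8) 6)
Prefix: - + 8 8 6


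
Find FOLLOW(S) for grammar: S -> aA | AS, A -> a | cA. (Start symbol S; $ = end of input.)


$ ∈ FOLLOW(S). For each A -> αBβ: add FIRST(β)\{ε} to FOLLOW(B); if β nullable, add FOLLOW(A).
FOLLOW(S) = {$}


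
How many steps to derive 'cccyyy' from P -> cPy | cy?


Derivation: P => cPy => ccPyy => cccyyy
Steps: 3


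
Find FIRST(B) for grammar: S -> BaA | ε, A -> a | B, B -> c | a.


Per alternative of B: FIRST(c) = {c}; FIRST(a) = {a}
FIRST(B) = {a, c}


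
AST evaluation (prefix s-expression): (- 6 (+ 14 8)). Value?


Evaluate inner: (+ 14 8) = 22
Evaluate root: (- 6 22) = -16
Result: -16


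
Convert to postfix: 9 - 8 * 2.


* has higher precedence, evaluate 8*2 first
Postfix: 9 8 2 * -


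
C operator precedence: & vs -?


'-' is additive (level 9); '&' is bitwise AND (level 5)
Higher level binds tighter
'-' has higher precedence than '&'


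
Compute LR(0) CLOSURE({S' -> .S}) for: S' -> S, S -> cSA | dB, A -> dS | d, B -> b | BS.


Start: S' -> .S
For each item with dot before a nonterminal B, add B -> .γ for every B-production
Closure: [S' -> .S, S -> .cSA, S -> .dB]


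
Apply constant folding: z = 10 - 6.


10 - 6 = 4 at compile time
Optimized: z = 4


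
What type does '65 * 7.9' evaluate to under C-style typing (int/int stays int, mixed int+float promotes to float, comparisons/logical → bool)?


Operand types: int * float
Rule: mixed int/float promotes to float; int/int stays int
Result type: float


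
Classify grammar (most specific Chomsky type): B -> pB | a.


Right-linear: every RHS is a terminal or a terminal followed by one nonterminal
Classification: Type 3 (Regular)


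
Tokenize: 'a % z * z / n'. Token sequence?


Scan left to right, longest-match per lexeme
Tokens: ID(a), OP(%), ID(z), OP(*), ID(z), OP(/), ID(n)


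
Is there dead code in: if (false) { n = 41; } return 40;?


condition is constant false, so the whole block is unreachable
Dead: 'if (false) { n = 41; }'


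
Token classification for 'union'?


Pattern: reserved word
Type: KEYWORD


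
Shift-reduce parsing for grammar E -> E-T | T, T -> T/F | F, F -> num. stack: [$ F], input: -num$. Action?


'F' (not preceded by T/) is the handle for T -> F
Action: reduce (T -> F)


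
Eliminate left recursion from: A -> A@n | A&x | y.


Left-recursive alternatives: A@n, A&x; non-recursive: y
Introduce A': A -> yA', A' -> @nA' | &xA' | ε


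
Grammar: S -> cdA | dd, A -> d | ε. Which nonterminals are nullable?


A nonterminal is nullable iff some alternative derives ε (directly, or every symbol in it is nullable)
Nullable: {A}


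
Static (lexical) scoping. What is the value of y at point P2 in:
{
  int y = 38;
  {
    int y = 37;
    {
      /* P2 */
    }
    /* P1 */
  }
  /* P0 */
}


P2's block does not declare y; resolves to the enclosing declaration at depth 1
y = 37


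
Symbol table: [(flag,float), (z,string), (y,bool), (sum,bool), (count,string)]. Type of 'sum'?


Lookup 'sum' → type bool


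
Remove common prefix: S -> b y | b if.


Common prefix: 'b'
Factored: S -> b S', S' -> y | if


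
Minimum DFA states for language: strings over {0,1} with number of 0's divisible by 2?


Track (count of 0) mod 2: states 0..1, accept at 0
Minimal DFA: 2 states


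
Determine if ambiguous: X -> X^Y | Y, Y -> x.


precedence layered via separate nonterminal Y: deterministic
Unambiguous


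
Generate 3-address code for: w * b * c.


Break into single-operator statements:
t1 = w * b
t2 = t1 * c


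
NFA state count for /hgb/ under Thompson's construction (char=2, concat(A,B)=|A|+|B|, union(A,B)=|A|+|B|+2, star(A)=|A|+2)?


Syntax tree has 3 char leaf(s), 0 union(s), 0 star(s)
chars contribute 3×2 = 6; each union adds +2; each star adds +2
Total: 6 + 0 + 0 = 6 states


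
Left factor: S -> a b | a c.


Common prefix: 'a'
Factored: S -> a S', S' -> b | c


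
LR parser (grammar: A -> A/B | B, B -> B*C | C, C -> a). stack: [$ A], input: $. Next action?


start symbol A on stack, input exhausted
Action: accept


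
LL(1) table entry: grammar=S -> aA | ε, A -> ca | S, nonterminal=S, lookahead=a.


For [S, a]: 'a' ∈ FIRST(aA)
Entry: S -> aA


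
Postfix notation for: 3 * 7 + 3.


Left to right (same or higher precedence on left)
Postfix: 3 7 * 3 +


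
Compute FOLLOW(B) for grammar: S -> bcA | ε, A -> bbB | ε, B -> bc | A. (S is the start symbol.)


$ ∈ FOLLOW(S). For each A -> αBβ: add FIRST(β)\{ε} to FOLLOW(B); if β nullable, add FOLLOW(A).
FOLLOW(B) = {$}


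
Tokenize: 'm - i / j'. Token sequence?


Scan left to right, longest-match per lexeme
Tokens: ID(m), OP(-), ID(i), OP(/), ID(j)


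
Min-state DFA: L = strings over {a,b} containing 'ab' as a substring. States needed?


KMP-style automaton: 2 progress states + 1 absorbing accept = 3
Minimal DFA: 3 states


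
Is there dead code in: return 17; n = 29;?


statement follows a return and is unreachable
Dead: 'n = 29'


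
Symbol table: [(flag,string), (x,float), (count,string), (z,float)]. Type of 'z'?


Lookup 'z' → type float
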